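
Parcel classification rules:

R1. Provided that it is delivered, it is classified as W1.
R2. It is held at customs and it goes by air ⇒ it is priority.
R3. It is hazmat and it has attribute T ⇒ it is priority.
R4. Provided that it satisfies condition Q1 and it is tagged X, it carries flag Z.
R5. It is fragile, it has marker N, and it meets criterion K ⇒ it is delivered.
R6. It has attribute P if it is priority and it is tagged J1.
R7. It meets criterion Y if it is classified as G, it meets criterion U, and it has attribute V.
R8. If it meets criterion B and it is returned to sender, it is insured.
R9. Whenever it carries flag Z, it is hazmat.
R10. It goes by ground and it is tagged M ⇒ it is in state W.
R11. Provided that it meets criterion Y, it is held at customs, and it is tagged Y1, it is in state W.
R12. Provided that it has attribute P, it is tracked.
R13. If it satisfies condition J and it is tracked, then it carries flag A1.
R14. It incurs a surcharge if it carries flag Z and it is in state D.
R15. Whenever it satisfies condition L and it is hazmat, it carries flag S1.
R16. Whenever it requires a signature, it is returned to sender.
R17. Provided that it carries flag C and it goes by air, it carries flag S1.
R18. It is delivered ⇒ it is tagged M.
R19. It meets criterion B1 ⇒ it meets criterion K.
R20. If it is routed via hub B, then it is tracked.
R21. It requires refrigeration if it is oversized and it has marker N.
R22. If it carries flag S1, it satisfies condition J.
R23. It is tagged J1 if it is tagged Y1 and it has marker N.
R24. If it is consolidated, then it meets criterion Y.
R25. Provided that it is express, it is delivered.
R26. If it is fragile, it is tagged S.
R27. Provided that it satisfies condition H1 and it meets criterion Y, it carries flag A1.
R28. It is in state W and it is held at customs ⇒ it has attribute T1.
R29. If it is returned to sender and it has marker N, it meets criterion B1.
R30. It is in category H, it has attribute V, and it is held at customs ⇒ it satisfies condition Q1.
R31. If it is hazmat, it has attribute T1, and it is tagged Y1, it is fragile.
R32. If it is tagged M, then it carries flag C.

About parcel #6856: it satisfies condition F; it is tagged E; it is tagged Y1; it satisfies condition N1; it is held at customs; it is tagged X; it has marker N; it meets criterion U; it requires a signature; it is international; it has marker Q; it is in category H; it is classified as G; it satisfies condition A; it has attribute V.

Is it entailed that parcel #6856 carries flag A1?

No

Forward chaining from the given facts derives: meets criterion Y, is in state W, is returned to sender, is tagged J1, has attribute T1, meets criterion B1, satisfies condition Q1, carries flag Z, is hazmat, meets criterion K, is fragile, is delivered, is tagged M, is tagged S, carries flag C, is classified as W1.
Rules concluding "it carries flag A1": R13 needs "it satisfies condition J"; R27 needs "it satisfies condition H1" — none of these are established.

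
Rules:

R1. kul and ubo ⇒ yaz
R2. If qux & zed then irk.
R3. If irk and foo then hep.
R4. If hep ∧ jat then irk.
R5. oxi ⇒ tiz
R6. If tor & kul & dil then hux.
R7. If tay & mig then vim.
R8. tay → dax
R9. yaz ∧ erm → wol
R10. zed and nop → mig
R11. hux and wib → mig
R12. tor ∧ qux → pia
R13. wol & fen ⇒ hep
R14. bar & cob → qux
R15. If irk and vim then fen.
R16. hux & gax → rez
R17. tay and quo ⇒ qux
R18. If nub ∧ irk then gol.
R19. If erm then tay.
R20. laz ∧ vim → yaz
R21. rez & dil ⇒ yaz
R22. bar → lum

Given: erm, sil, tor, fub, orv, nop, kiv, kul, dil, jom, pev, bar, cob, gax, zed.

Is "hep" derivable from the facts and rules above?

hux  (by R6: tor, kul, dil)
mig  (by R10: zed, nop)
qux  (by R14: bar, cob)
rez  (by R16: hux, gax)
tay  (by R19: erm)
yaz  (by R21: rez, dil)
irk  (by R2: qux, zed)
vim  (by R7: tay, mig)
wol  (by R9: yaz, erm)
fen  (by R15: irk, vim)
hep  (by R13: wol, fen)

Yes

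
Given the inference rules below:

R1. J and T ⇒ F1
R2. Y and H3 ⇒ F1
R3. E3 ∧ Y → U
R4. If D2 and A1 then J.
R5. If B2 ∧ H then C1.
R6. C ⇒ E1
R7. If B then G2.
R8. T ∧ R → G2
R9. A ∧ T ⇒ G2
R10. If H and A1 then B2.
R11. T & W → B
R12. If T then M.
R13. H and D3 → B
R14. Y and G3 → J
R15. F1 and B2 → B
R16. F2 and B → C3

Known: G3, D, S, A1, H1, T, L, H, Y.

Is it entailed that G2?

Yes

B2  (by R10: H, A1)
J  (by R14: Y, G3)
F1  (by R1: J, T)
B  (by R15: F1, B2)
G2  (by R7: B)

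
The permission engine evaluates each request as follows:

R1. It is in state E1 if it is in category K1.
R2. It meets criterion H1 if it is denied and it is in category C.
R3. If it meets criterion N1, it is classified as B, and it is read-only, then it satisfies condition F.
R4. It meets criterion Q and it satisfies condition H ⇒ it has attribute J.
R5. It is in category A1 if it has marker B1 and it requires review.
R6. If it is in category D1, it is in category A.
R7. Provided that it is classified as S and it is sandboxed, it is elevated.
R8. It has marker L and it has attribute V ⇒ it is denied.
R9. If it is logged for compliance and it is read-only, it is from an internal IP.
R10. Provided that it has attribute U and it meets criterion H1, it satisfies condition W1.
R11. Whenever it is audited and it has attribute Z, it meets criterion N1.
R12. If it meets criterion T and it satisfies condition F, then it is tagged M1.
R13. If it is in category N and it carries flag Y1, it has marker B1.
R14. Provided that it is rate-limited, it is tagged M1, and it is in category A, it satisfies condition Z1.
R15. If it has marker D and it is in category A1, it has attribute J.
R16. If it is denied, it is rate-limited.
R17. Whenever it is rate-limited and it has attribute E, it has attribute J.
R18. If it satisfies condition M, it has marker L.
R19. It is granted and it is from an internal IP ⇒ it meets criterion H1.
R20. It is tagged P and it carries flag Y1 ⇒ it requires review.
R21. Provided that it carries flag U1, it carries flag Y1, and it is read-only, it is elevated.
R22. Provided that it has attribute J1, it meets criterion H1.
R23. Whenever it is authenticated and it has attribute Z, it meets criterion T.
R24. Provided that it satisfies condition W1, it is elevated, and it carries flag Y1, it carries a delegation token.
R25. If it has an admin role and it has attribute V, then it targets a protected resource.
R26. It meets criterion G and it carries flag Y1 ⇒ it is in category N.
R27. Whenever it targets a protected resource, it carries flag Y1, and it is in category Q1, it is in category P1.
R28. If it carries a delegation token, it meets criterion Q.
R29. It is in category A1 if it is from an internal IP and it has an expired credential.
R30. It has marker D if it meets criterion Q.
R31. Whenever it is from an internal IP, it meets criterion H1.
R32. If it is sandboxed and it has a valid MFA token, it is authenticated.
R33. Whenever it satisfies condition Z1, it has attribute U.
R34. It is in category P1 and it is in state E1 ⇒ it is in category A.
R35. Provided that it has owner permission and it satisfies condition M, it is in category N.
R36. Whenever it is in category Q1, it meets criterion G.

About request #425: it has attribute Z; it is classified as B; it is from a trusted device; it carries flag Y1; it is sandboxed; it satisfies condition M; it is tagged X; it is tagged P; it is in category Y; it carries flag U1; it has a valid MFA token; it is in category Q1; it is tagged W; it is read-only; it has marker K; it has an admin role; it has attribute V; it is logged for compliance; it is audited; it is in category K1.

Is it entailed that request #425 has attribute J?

By R1 (it is in category K1): it is in state E1.
By R9 (it is logged for compliance, it is read-only): it is from an internal IP.
By R11 (it is audited, it has attribute Z): it meets criterion N1.
By R18 (it satisfies condition M): it has marker L.
By R20 (it is tagged P, it carries flag Y1): it requires review.
By R21 (it carries flag U1, it carries flag Y1, it is read-only): it is elevated.
By R25 (it has an admin role, it has attribute V): it targets a protected resource.
By R27 (it targets a protected resource, it carries flag Y1, it is in category Q1): it is in category P1.
By R31 (it is from an internal IP): it meets criterion H1.
By R32 (it is sandboxed, it has a valid MFA token): it is authenticated.
By R34 (it is in category P1, it is in state E1): it is in category A.
By R36 (it is in category Q1): it meets criterion G.
By R3 (it meets criterion N1, it is classified as B, it is read-only): it satisfies condition F.
By R8 (it has marker L, it has attribute V): it is denied.
By R16 (it is denied): it is rate-limited.
By R23 (it is authenticated, it has attribute Z): it meets criterion T.
By R26 (it meets criterion G, it carries flag Y1): it is in category N.
By R12 (it meets criterion T, it satisfies condition F): it is tagged M1.
By R13 (it is in category N, it carries flag Y1): it has marker B1.
By R14 (it is rate-limited, it is tagged M1, it is in category A): it satisfies condition Z1.
By R33 (it satisfies condition Z1): it has attribute U.
By R5 (it has marker B1, it requires review): it is in category A1.
By R10 (it has attribute U, it meets criterion H1): it satisfies condition W1.
By R24 (it satisfies condition W1, it is elevated, it carries flag Y1): it carries a delegation token.
By R28 (it carries a delegation token): it meets criterion Q.
By R30 (it meets criterion Q): it has marker D.
By R15 (it has marker D, it is in category A1): it has attribute J.

Yes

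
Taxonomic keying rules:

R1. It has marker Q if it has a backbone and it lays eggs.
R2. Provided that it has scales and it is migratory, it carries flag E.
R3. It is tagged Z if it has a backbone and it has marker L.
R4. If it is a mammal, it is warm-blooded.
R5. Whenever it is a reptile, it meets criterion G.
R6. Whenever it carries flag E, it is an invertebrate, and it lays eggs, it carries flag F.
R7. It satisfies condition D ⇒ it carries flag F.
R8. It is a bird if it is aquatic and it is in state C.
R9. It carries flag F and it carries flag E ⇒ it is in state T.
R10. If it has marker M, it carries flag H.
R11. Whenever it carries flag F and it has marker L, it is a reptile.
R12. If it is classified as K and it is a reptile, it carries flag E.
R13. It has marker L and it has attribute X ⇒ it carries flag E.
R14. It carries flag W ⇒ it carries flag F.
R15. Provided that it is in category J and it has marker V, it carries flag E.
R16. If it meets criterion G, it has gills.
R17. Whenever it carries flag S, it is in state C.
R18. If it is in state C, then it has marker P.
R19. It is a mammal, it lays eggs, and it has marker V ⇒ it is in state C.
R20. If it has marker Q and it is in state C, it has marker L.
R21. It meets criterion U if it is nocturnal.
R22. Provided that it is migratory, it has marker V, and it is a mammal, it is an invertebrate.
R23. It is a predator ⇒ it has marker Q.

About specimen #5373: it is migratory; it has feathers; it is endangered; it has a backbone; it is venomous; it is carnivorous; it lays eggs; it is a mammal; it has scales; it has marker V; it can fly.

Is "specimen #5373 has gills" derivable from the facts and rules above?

Yes

By R1 (it has a backbone, it lays eggs): it has marker Q.
By R2 (it has scales, it is migratory): it carries flag E.
By R19 (it is a mammal, it lays eggs, it has marker V): it is in state C.
By R20 (it has marker Q, it is in state C): it has marker L.
By R22 (it is migratory, it has marker V, it is a mammal): it is an invertebrate.
By R6 (it carries flag E, it is an invertebrate, it lays eggs): it carries flag F.
By R11 (it carries flag F, it has marker L): it is a reptile.
By R5 (it is a reptile): it meets criterion G.
By R16 (it meets criterion G): it has gills.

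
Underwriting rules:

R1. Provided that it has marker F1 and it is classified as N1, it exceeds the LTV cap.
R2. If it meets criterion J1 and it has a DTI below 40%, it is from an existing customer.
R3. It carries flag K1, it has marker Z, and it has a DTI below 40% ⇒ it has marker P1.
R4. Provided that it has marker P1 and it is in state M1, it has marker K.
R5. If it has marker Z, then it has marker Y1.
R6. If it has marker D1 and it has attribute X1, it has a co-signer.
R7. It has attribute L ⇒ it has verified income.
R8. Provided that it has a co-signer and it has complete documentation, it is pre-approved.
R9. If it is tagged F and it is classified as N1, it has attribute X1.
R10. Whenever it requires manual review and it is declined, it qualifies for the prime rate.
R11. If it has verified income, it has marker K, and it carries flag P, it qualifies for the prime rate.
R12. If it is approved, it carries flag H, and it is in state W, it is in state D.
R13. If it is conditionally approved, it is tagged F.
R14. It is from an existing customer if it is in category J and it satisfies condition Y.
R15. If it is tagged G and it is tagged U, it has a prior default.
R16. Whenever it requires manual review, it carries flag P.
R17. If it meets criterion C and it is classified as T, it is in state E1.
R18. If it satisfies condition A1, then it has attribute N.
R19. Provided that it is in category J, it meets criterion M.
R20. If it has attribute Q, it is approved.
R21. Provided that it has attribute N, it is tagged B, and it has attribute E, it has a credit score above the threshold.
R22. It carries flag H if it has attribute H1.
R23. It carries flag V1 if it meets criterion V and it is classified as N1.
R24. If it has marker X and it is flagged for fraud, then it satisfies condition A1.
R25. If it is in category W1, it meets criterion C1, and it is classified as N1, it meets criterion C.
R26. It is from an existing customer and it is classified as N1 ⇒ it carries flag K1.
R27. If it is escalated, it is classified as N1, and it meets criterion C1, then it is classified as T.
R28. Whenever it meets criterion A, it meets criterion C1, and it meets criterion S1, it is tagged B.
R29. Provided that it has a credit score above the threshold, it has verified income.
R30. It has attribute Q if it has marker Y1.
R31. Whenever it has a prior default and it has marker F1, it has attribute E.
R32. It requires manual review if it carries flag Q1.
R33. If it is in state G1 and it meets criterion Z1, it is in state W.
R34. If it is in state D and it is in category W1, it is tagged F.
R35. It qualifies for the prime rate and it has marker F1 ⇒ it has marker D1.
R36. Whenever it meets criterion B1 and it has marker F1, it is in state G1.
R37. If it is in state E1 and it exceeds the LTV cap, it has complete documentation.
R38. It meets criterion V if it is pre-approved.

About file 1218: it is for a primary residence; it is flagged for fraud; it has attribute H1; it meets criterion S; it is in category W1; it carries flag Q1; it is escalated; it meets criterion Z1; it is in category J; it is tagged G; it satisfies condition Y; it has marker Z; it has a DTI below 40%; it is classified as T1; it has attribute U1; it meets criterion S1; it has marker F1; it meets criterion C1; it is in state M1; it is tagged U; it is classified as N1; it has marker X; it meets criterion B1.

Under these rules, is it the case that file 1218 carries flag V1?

No

Forward chaining from the given facts derives: exceeds the LTV cap, has marker Y1, is from an existing customer, has a prior default, meets criterion M, carries flag H, satisfies condition A1, meets criterion C, carries flag K1, is classified as T, has attribute Q, has attribute E, requires manual review, is in state G1, has marker P1, has marker K, carries flag P, is in state E1, has attribute N, is approved, is in state W, has complete documentation, is in state D, is tagged F, has attribute X1.
The only rule concluding "it carries flag V1" is R23, which needs "it meets criterion V"; that is never established.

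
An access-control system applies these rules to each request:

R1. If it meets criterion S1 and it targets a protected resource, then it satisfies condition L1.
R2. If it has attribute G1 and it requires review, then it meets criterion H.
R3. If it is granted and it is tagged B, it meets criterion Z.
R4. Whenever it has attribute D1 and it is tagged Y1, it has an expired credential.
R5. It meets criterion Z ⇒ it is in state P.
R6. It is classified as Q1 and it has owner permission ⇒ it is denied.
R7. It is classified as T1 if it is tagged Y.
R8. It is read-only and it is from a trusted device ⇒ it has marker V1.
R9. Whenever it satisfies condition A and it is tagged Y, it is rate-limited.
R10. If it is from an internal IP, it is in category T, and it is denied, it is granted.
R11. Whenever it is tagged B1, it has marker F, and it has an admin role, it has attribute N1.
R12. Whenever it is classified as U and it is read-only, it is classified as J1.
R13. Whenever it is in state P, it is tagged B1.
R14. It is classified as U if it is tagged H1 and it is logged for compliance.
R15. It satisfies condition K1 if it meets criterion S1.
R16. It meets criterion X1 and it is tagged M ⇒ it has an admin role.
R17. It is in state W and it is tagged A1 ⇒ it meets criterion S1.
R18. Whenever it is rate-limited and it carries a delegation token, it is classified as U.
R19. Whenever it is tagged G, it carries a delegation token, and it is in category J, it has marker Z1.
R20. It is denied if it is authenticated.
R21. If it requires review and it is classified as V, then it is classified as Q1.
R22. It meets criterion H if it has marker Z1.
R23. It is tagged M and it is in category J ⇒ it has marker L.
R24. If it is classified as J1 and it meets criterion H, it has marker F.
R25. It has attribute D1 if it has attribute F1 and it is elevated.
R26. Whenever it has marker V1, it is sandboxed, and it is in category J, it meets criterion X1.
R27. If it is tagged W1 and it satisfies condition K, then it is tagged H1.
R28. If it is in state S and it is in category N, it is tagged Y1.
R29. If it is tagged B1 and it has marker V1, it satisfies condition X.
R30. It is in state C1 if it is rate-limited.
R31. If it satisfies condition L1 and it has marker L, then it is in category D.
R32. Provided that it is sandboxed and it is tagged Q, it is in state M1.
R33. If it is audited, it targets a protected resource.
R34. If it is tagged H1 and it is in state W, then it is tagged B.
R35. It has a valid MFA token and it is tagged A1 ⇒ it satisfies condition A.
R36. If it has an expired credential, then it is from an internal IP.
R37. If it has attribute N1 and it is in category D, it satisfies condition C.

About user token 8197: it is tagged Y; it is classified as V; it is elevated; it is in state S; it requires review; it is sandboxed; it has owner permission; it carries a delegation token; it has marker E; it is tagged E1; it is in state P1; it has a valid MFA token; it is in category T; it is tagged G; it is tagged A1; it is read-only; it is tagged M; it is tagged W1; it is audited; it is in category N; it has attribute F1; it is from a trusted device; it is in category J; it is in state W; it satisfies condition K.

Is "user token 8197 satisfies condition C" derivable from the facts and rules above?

By R8 (it is read-only, it is from a trusted device): it has marker V1.
By R17 (it is in state W, it is tagged A1): it meets criterion S1.
By R19 (it is tagged G, it carries a delegation token, it is in category J): it has marker Z1.
By R21 (it requires review, it is classified as V): it is classified as Q1.
By R22 (it has marker Z1): it meets criterion H.
By R23 (it is tagged M, it is in category J): it has marker L.
By R25 (it has attribute F1, it is elevated): it has attribute D1.
By R26 (it has marker V1, it is sandboxed, it is in category J): it meets criterion X1.
By R27 (it is tagged W1, it satisfies condition K): it is tagged H1.
By R28 (it is in state S, it is in category N): it is tagged Y1.
By R33 (it is audited): it targets a protected resource.
By R34 (it is tagged H1, it is in state W): it is tagged B.
By R35 (it has a valid MFA token, it is tagged A1): it satisfies condition A.
By R1 (it meets criterion S1, it targets a protected resource): it satisfies condition L1.
By R4 (it has attribute D1, it is tagged Y1): it has an expired credential.
By R6 (it is classified as Q1, it has owner permission): it is denied.
By R9 (it satisfies condition A, it is tagged Y): it is rate-limited.
By R16 (it meets criterion X1, it is tagged M): it has an admin role.
By R18 (it is rate-limited, it carries a delegation token): it is classified as U.
By R31 (it satisfies condition L1, it has marker L): it is in category D.
By R36 (it has an expired credential): it is from an internal IP.
By R10 (it is from an internal IP, it is in category T, it is denied): it is granted.
By R12 (it is classified as U, it is read-only): it is classified as J1.
By R24 (it is classified as J1, it meets criterion H): it has marker F.
By R3 (it is granted, it is tagged B): it meets criterion Z.
By R5 (it meets criterion Z): it is in state P.
By R13 (it is in state P): it is tagged B1.
By R11 (it is tagged B1, it has marker F, it has an admin role): it has attribute N1.
By R37 (it has attribute N1, it is in category D): it satisfies condition C.

Yes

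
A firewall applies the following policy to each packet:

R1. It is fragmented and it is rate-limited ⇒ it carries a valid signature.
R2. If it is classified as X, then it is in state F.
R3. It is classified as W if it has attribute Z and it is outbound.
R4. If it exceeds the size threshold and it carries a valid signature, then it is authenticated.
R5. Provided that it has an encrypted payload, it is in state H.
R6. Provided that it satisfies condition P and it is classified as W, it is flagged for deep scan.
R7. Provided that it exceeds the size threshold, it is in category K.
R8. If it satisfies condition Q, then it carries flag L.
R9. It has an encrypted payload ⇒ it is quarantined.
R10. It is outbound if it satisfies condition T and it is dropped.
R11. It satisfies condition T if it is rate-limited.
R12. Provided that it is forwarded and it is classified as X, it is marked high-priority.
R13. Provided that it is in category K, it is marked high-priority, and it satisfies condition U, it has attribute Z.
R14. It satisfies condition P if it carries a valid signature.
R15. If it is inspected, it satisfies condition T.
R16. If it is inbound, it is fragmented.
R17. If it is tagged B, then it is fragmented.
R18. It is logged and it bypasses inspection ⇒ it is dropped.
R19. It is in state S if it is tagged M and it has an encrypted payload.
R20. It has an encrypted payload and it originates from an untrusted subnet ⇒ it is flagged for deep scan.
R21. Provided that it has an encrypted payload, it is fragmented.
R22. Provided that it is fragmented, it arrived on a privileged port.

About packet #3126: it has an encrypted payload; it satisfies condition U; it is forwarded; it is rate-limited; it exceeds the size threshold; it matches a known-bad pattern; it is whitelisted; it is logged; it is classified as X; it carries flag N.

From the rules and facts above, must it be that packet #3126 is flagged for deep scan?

Forward chaining from the given facts derives: is in state F, is in state H, is in category K, is quarantined, satisfies condition T, is marked high-priority, has attribute Z, is fragmented, arrived on a privileged port, carries a valid signature, is authenticated, satisfies condition P.
Rules concluding "it is flagged for deep scan": R6 needs "it is classified as W"; R20 needs "it originates from an untrusted subnet" — none of these are established.

No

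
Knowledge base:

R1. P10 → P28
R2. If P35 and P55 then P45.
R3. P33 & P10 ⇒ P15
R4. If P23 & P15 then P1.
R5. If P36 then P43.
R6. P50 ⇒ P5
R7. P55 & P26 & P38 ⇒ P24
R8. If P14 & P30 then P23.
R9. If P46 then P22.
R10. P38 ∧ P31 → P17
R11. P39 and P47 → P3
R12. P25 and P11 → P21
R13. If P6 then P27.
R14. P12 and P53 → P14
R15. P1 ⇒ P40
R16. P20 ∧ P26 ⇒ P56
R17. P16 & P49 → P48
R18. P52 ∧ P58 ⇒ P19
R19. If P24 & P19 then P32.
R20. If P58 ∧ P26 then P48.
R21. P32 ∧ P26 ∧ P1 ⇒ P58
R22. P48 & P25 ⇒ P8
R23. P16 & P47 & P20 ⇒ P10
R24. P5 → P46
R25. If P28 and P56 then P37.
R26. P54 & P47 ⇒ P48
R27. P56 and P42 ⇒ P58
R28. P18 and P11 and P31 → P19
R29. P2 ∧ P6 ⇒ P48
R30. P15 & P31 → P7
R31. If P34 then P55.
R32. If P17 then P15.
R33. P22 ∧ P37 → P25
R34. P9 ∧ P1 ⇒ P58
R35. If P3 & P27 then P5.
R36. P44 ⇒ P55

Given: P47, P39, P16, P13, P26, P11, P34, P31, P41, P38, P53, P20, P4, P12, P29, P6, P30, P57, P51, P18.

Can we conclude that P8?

Yes

P17  (by R10: P38, P31)
P3  (by R11: P39, P47)
P27  (by R13: P6)
P14  (by R14: P12, P53)
P56  (by R16: P20, P26)
P10  (by R23: P16, P47, P20)
P19  (by R28: P18, P11, P31)
P55  (by R31: P34)
P15  (by R32: P17)
P5  (by R35: P3, P27)
P28  (by R1: P10)
P24  (by R7: P55, P26, P38)
P23  (by R8: P14, P30)
P32  (by R19: P24, P19)
P46  (by R24: P5)
P37  (by R25: P28, P56)
P1  (by R4: P23, P15)
P22  (by R9: P46)
P58  (by R21: P32, P26, P1)
P25  (by R33: P22, P37)
P48  (by R20: P58, P26)
P8  (by R22: P48, P25)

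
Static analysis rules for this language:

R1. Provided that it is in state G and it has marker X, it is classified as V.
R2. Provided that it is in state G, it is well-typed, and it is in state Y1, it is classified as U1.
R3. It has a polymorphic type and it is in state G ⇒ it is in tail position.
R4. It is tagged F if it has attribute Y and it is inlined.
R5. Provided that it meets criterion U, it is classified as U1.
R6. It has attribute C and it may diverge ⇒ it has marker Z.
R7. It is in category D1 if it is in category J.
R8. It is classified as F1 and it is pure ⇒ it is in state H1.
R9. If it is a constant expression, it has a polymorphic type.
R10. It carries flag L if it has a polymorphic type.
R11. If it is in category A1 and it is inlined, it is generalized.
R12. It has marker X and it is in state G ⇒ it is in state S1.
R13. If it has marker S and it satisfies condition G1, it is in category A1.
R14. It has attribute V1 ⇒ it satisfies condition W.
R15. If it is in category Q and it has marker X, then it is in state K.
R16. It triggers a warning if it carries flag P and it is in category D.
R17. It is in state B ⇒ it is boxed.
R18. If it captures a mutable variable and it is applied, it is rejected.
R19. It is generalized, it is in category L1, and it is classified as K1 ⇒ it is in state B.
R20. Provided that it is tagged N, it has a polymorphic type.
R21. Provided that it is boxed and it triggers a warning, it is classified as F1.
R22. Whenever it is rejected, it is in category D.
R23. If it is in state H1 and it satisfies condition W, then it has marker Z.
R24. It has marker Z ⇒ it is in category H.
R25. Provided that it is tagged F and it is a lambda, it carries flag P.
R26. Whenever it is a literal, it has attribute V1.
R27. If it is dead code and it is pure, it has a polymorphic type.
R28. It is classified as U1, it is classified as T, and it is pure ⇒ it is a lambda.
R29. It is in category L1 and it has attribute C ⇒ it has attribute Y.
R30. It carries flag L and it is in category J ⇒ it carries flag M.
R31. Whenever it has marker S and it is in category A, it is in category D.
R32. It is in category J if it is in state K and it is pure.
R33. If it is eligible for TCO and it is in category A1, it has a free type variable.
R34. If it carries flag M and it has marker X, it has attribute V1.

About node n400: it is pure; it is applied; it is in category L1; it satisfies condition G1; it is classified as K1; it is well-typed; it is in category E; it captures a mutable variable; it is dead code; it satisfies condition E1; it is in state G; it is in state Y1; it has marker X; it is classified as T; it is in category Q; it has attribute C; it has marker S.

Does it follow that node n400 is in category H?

No

Forward chaining from the given facts derives: is classified as V, is classified as U1, is in state S1, is in category A1, is in state K, is rejected, is in category D, has a polymorphic type, is a lambda, has attribute Y, is in category J, is in tail position, is in category D1, carries flag L, carries flag M, has attribute V1, satisfies condition W.
The only rule concluding "it is in category H" is R24, which needs "it has marker Z"; that is never established.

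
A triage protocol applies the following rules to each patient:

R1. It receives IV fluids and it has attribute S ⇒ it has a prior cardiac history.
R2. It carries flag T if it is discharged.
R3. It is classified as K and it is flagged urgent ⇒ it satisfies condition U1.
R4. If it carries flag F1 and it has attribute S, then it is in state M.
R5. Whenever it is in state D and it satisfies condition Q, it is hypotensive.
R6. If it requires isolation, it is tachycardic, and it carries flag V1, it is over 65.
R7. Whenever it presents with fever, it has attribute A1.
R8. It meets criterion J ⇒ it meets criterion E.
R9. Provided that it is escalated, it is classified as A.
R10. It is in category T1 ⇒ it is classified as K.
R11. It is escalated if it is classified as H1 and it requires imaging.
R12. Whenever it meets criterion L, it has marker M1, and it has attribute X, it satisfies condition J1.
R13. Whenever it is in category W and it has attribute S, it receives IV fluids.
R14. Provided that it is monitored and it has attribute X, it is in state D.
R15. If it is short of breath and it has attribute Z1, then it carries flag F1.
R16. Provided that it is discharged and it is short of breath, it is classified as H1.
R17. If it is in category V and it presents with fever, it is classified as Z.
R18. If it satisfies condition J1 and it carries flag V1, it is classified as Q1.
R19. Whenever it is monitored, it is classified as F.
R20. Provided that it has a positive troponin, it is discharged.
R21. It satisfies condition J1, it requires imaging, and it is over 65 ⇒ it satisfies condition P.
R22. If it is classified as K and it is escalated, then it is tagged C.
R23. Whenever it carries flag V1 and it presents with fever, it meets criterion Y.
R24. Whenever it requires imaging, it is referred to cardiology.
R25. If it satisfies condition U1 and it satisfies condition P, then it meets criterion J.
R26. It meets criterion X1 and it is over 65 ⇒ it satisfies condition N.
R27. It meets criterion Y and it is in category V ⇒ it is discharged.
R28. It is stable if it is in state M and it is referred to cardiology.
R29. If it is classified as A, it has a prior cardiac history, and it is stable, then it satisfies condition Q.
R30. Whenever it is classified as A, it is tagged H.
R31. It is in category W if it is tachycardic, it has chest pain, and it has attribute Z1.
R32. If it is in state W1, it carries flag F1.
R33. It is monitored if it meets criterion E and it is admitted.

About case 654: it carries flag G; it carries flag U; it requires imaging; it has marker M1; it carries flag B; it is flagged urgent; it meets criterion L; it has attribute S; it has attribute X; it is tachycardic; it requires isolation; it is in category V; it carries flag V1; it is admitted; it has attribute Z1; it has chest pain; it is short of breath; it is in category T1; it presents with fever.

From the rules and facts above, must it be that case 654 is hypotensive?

Yes

By R6 (it requires isolation, it is tachycardic, it carries flag V1): it is over 65.
By R10 (it is in category T1): it is classified as K.
By R12 (it meets criterion L, it has marker M1, it has attribute X): it satisfies condition J1.
By R15 (it is short of breath, it has attribute Z1): it carries flag F1.
By R21 (it satisfies condition J1, it requires imaging, it is over 65): it satisfies condition P.
By R23 (it carries flag V1, it presents with fever): it meets criterion Y.
By R24 (it requires imaging): it is referred to cardiology.
By R27 (it meets criterion Y, it is in category V): it is discharged.
By R31 (it is tachycardic, it has chest pain, it has attribute Z1): it is in category W.
By R3 (it is classified as K, it is flagged urgent): it satisfies condition U1.
By R4 (it carries flag F1, it has attribute S): it is in state M.
By R13 (it is in category W, it has attribute S): it receives IV fluids.
By R16 (it is discharged, it is short of breath): it is classified as H1.
By R25 (it satisfies condition U1, it satisfies condition P): it meets criterion J.
By R28 (it is in state M, it is referred to cardiology): it is stable.
By R1 (it receives IV fluids, it has attribute S): it has a prior cardiac history.
By R8 (it meets criterion J): it meets criterion E.
By R11 (it is classified as H1, it requires imaging): it is escalated.
By R33 (it meets criterion E, it is admitted): it is monitored.
By R9 (it is escalated): it is classified as A.
By R14 (it is monitored, it has attribute X): it is in state D.
By R29 (it is classified as A, it has a prior cardiac history, it is stable): it satisfies condition Q.
By R5 (it is in state D, it satisfies condition Q): it is hypotensive.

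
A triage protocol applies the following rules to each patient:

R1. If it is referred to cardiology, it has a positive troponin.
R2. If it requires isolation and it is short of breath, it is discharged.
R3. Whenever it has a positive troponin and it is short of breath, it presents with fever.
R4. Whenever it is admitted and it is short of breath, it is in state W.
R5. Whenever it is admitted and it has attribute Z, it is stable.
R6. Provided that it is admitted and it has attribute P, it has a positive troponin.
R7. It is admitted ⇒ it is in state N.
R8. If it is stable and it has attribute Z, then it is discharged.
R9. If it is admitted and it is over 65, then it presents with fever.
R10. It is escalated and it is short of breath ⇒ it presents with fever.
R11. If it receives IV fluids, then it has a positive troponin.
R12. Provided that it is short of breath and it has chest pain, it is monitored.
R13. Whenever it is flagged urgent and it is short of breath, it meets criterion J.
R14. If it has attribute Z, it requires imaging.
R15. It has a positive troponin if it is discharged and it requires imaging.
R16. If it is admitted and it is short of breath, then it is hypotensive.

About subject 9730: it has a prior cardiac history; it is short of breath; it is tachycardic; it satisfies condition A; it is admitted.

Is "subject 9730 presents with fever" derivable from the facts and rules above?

No

Forward chaining from the given facts derives: is in state W, is in state N, is hypotensive.
Rules concluding "it presents with fever": R3 needs "it has a positive troponin"; R9 needs "it is over 65"; R10 needs "it is escalated" — none of these are established.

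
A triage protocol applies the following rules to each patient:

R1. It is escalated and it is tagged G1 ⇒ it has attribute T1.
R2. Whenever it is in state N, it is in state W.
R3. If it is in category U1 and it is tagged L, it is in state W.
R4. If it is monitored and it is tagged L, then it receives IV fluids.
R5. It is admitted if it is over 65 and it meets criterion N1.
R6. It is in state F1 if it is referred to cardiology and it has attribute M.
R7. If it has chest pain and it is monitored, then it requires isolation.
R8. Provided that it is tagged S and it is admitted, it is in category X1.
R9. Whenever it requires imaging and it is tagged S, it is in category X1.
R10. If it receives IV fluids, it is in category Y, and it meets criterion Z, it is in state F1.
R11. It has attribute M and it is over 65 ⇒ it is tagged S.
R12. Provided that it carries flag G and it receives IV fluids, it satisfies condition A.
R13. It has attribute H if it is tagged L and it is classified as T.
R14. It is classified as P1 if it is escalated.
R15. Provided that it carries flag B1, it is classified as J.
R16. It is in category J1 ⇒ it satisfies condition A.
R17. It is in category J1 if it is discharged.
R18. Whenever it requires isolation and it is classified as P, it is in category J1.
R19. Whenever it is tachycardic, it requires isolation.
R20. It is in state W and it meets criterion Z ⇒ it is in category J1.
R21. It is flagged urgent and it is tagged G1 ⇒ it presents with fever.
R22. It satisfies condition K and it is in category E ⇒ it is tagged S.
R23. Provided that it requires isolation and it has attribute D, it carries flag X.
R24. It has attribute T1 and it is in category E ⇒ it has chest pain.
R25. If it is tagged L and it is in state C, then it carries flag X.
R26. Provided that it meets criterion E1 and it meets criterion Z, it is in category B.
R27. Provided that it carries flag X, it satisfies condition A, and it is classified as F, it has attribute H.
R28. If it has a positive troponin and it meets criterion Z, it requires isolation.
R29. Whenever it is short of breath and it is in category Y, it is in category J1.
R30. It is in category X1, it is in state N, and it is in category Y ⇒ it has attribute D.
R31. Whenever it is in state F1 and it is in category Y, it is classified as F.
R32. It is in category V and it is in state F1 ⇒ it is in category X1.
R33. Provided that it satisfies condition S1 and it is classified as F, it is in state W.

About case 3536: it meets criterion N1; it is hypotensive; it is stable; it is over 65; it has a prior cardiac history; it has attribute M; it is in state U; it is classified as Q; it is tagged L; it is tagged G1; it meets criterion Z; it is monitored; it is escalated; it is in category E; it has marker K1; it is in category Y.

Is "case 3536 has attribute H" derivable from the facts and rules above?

Forward chaining from the given facts derives: has attribute T1, receives IV fluids, is admitted, is in state F1, is tagged S, is classified as P1, has chest pain, is classified as F, requires isolation, is in category X1.
Rules concluding "it has attribute H": R13 needs "it is classified as T"; R27 needs "it carries flag X" — none of these are established.

No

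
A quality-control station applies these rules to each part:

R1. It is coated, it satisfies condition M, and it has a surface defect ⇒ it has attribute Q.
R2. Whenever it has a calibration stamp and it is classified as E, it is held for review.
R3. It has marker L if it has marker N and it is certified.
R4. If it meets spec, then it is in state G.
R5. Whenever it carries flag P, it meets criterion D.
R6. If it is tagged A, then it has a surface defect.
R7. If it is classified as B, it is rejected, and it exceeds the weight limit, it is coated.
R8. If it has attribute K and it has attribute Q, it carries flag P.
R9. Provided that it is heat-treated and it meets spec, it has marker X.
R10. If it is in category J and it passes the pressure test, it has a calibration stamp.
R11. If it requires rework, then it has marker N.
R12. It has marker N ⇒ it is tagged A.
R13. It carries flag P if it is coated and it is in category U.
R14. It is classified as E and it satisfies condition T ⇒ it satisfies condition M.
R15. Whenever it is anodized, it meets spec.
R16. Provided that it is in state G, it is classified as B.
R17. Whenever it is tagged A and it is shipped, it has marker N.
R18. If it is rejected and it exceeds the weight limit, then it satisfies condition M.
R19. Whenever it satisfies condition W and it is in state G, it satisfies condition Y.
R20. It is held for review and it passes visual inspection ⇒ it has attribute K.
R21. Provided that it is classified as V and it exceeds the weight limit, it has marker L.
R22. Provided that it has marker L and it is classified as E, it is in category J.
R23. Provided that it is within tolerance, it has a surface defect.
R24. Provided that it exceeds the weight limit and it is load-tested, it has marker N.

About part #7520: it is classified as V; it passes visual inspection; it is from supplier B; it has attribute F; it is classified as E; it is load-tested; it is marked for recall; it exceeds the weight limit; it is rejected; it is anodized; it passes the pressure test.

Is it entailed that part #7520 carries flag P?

By R15 (it is anodized): it meets spec.
By R18 (it is rejected, it exceeds the weight limit): it satisfies condition M.
By R21 (it is classified as V, it exceeds the weight limit): it has marker L.
By R22 (it has marker L, it is classified as E): it is in category J.
By R24 (it exceeds the weight limit, it is load-tested): it has marker N.
By R4 (it meets spec): it is in state G.
By R10 (it is in category J, it passes the pressure test): it has a calibration stamp.
By R12 (it has marker N): it is tagged A.
By R16 (it is in state G): it is classified as B.
By R2 (it has a calibration stamp, it is classified as E): it is held for review.
By R6 (it is tagged A): it has a surface defect.
By R7 (it is classified as B, it is rejected, it exceeds the weight limit): it is coated.
By R20 (it is held for review, it passes visual inspection): it has attribute K.
By R1 (it is coated, it satisfies condition M, it has a surface defect): it has attribute Q.
By R8 (it has attribute K, it has attribute Q): it carries flag P.

Yes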